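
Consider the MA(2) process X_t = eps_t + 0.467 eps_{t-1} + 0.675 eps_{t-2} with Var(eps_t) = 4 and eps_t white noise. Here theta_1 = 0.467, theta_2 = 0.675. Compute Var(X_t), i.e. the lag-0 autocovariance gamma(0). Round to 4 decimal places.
\gamma(0) = 6.6949

For an MA(q) process X_t = eps_t + sum_i theta_i eps_{t-i} with
Var(eps_t) = sigma^2, the variance is
  gamma(0) = sigma^2 * (1 + sum_i theta_i^2).
  sum_i theta_i^2 = (0.467)^2 + (0.675)^2 = 0.218089 + 0.455625 = 0.673714.
  gamma(0) = 4 * (1 + 0.673714) = 4 * 1.673714 = 6.694856, which rounds to 6.6949.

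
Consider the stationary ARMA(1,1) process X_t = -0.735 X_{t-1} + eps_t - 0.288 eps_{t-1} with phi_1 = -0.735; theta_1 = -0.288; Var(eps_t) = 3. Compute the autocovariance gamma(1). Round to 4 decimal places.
\gamma(1) = -8.0880

Multiply the model equation by X_{t-k} and take expectations. With theta_0 = psi_0 = 1 and psi_j the MA(infinity) weights, this gives
  gamma(k) - sum_i phi_i gamma(k-i) = c_k,
  c_k = sigma^2 * sum_{j=k..q} theta_j psi_{j-k}   (c_k = 0 for k > q),
using gamma(-m) = gamma(m).
psi-weights needed (psi_j = theta_j + sum_i phi_i psi_{j-i}):
  psi_1 = theta_1 + phi_1 = -0.288 + (-0.735) = -1.023
Right-hand sides:
  c_0 = sigma^2 (1 + theta_1 psi_1) = 3 * (1 + (-0.288)(-1.023)) = 3 * 1.294624 = 3.883872
  c_1 = sigma^2 theta_1 = 3 * (-0.288) = -0.864
  c_2 = 0
Equations for k = 0 and k = 1 (AR order 1):
  gamma(0) = phi_1 gamma(1) + c_0
  gamma(1) = phi_1 gamma(0) + c_1
Substituting the second into the first: gamma(0) (1 - phi_1^2) = c_0 + phi_1 c_1, so
  gamma(0) = (c_0 + phi_1 c_1) / (1 - phi_1^2) = (3.883872 + (-0.735)(-0.864)) / (1 - (-0.735)^2) = 4.518912 / 0.459775 = 9.828529.
  gamma(1) = phi_1 gamma(0) + c_1 = (-0.735)(9.828529) + (-0.864) = -8.087969.
Therefore gamma(1) = -8.0880 (to 4 decimal places).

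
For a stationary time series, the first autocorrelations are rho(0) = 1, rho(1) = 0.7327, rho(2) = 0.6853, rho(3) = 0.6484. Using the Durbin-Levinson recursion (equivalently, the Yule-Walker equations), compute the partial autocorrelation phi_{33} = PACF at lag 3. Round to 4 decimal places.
\phi_{33} = 0.1742

The PACF at lag k is phi_{kk}, the last component of the solution
to the Yule-Walker system G_k phi = r_k where
  (G_k)_{ij} = rho(|i - j|), (r_k)_i = rho(i), i,j = 1..k.
Equivalently, Durbin-Levinson gives phi_{kk} iteratively:
  phi_{11} = rho(1)
  phi_{kk} = [rho(k) - sum_{j=1..k-1} phi_{k-1,j} rho(k-j)]
            / [1 - sum_{j=1..k-1} phi_{k-1,j} rho(j)],
  phi_{k,j} = phi_{k-1,j} - phi_{kk} phi_{k-1,k-j},  j = 1..k-1.
Step k = 1:
  phi_11 = rho(1) = 0.7327.
Step k = 2:
  phi_22 = [rho(2) - phi_11 rho(1)] / [1 - phi_11 rho(1)] = [0.6853 - (0.7327)(0.7327)] / [1 - (0.7327)(0.7327)]
         = 0.14845071 / 0.46315071 = 0.320524.
  Update: phi_21 = phi_11 - phi_22 phi_11 = 0.7327 - (0.320524)(0.7327) = 0.497852.
Step k = 3:
  phi_33 = [rho(3) - phi_21 rho(2) - phi_22 rho(1)] / [1 - phi_21 rho(1) - phi_22 rho(2)]
    numerator   = 0.6484 - (0.497852)(0.6853) - (0.320524)(0.7327) = 0.07237415
    denominator = 1 - (0.497852)(0.7327) - (0.320524)(0.6853) = 0.41556876
  phi_33 = 0.07237415 / 0.41556876 = 0.1742.
Therefore phi_{33} = 0.1742.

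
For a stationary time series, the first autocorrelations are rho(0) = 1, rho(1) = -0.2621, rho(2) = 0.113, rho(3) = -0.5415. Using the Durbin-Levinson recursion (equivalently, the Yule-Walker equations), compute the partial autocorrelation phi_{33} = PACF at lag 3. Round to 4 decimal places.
\phi_{33} = -0.5390

The PACF at lag k is phi_{kk}, the last component of the solution
to the Yule-Walker system G_k phi = r_k where
  (G_k)_{ij} = rho(|i - j|), (r_k)_i = rho(i), i,j = 1..k.
Equivalently, Durbin-Levinson gives phi_{kk} iteratively:
  phi_{11} = rho(1)
  phi_{kk} = [rho(k) - sum_{j=1..k-1} phi_{k-1,j} rho(k-j)]
            / [1 - sum_{j=1..k-1} phi_{k-1,j} rho(j)],
  phi_{k,j} = phi_{k-1,j} - phi_{kk} phi_{k-1,k-j},  j = 1..k-1.
Step k = 1:
  phi_11 = rho(1) = -0.2621.
Step k = 2:
  phi_22 = [rho(2) - phi_11 rho(1)] / [1 - phi_11 rho(1)] = [0.113 - (-0.2621)(-0.2621)] / [1 - (-0.2621)(-0.2621)]
         = 0.04430359 / 0.93130359 = 0.047572.
  Update: phi_21 = phi_11 - phi_22 phi_11 = -0.2621 - (0.047572)(-0.2621) = -0.249631.
Step k = 3:
  phi_33 = [rho(3) - phi_21 rho(2) - phi_22 rho(1)] / [1 - phi_21 rho(1) - phi_22 rho(2)]
    numerator   = -0.5415 - (-0.249631)(0.113) - (0.047572)(-0.2621) = -0.50082313
    denominator = 1 - (-0.249631)(-0.2621) - (0.047572)(0.113) = 0.929196
  phi_33 = -0.50082313 / 0.929196 = -0.539.
Therefore phi_{33} = -0.5390.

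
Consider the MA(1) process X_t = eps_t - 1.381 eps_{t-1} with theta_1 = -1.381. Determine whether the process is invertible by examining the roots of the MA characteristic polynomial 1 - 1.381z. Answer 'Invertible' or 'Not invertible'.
\text{Not invertible}

The MA(q) characteristic polynomial is P(z) = 1 - 1.381z.
Invertibility requires all roots to lie outside the unit circle, i.e. |z| > 1 for every root.
This is linear in z: 1 + (-1.381) z = 0  =>  z = -1/(-1.381) = 0.724113,  |z| = 0.724113.
Moduli of all roots: 0.7241.
All moduli strictly greater than 1? No.
Verdict: Not invertible.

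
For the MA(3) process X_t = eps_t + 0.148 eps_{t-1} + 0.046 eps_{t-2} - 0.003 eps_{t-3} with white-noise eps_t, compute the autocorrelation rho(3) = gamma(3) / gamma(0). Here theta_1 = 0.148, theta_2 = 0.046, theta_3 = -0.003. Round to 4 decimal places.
\rho(3) = -0.0029

For an MA(q) process with theta_0 = 1, the autocovariance is
  gamma(k) = sigma^2 * sum_{i=0..q-k} theta_i * theta_{i+k},
and rho(k) = gamma(k) / gamma(0). Sigma^2 cancels.
  numerator   = (1)*(-0.003) = -0.003.
  denominator = (1)^2 + (0.148)^2 + (0.046)^2 + (-0.003)^2 = 1.024029.
  rho(3) = -0.003 / 1.024029 = -0.0029.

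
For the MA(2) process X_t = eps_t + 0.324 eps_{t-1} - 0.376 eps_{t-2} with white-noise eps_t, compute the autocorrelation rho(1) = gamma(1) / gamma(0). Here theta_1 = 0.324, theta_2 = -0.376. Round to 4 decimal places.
\rho(1) = 0.1622

For an MA(q) process with theta_0 = 1, the autocovariance is
  gamma(k) = sigma^2 * sum_{i=0..q-k} theta_i * theta_{i+k},
and rho(k) = gamma(k) / gamma(0). Sigma^2 cancels.
  numerator   = (1)*(0.324) + (0.324)*(-0.376) = 0.202176.
  denominator = (1)^2 + (0.324)^2 + (-0.376)^2 = 1.246352.
  rho(1) = 0.202176 / 1.246352 = 0.1622.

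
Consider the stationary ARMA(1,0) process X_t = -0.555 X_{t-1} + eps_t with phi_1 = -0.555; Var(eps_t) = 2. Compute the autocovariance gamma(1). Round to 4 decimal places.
\gamma(1) = -1.6041

Multiply the model equation by X_{t-k} and take expectations. With theta_0 = psi_0 = 1 and psi_j the MA(infinity) weights, this gives
  gamma(k) - sum_i phi_i gamma(k-i) = c_k,
  c_k = sigma^2 * sum_{j=k..q} theta_j psi_{j-k}   (c_k = 0 for k > q),
using gamma(-m) = gamma(m).
Pure AR (q = 0): c_0 = sigma^2 = 2, c_k = 0 for k >= 1.
Equations for k = 0 and k = 1 (AR order 1):
  gamma(0) = phi_1 gamma(1) + c_0
  gamma(1) = phi_1 gamma(0) + c_1
Substituting the second into the first: gamma(0) (1 - phi_1^2) = c_0 + phi_1 c_1, so
  gamma(0) = c_0 / (1 - phi_1^2) = 2 / (1 - (-0.555)^2) = 2 / 0.691975 = 2.890278.
  gamma(1) = phi_1 gamma(0) = (-0.555)(2.890278) = -1.604104.
Therefore gamma(1) = -1.6041 (to 4 decimal places).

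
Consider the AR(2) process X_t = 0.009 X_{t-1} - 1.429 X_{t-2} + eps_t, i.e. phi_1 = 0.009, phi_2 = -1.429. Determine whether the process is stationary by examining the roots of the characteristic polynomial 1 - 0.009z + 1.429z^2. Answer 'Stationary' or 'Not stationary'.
\text{Not stationary}

The AR(p) characteristic polynomial is P(z) = 1 - 0.009z + 1.429z^2.
Stationarity requires all roots to lie outside the unit circle, i.e. |z| > 1 for every root.
Set 1 + (-0.009) z + (1.429) z^2 = 0, i.e. a z^2 + b z + c = 0 with a = 1.429, b = -0.009, c = 1.
Discriminant D = b^2 - 4ac = (-0.009)^2 - 4*(1.429)*1 = 0.000081 - (5.716) = -5.715919.
D < 0, so the roots are the complex-conjugate pair z = (-b +/- i sqrt(-D)) / (2a) = 0.0031 +/- 0.8365i.
For a conjugate pair |z|^2 = z * conj(z) = (product of roots) = c/a = 1/(1.429) = 0.69979, so |z| = sqrt(0.69979) = 0.8365 for both roots.
Moduli of all roots: 0.8365, 0.8365.
All moduli strictly greater than 1? No.
Verdict: Not stationary.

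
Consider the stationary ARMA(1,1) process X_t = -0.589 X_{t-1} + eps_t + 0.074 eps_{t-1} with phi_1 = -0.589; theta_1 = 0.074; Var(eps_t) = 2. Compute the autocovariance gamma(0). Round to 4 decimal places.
\gamma(0) = 2.8122

Multiply the model equation by X_{t-k} and take expectations. With theta_0 = psi_0 = 1 and psi_j the MA(infinity) weights, this gives
  gamma(k) - sum_i phi_i gamma(k-i) = c_k,
  c_k = sigma^2 * sum_{j=k..q} theta_j psi_{j-k}   (c_k = 0 for k > q),
using gamma(-m) = gamma(m).
psi-weights needed (psi_j = theta_j + sum_i phi_i psi_{j-i}):
  psi_1 = theta_1 + phi_1 = 0.074 + (-0.589) = -0.515
Right-hand sides:
  c_0 = sigma^2 (1 + theta_1 psi_1) = 2 * (1 + (0.074)(-0.515)) = 2 * 0.96189 = 1.92378
  c_1 = sigma^2 theta_1 = 2 * (0.074) = 0.148
  c_2 = 0
Equations for k = 0 and k = 1 (AR order 1):
  gamma(0) = phi_1 gamma(1) + c_0
  gamma(1) = phi_1 gamma(0) + c_1
Substituting the second into the first: gamma(0) (1 - phi_1^2) = c_0 + phi_1 c_1, so
  gamma(0) = (c_0 + phi_1 c_1) / (1 - phi_1^2) = (1.92378 + (-0.589)(0.148)) / (1 - (-0.589)^2) = 1.836608 / 0.653079 = 2.812229.
Therefore gamma(0) = 2.8122 (to 4 decimal places).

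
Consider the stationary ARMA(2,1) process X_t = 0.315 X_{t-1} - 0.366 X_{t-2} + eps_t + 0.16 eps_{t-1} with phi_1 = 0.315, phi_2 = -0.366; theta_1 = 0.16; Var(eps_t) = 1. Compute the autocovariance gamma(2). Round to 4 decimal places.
\gamma(2) = -0.3564

Multiply the model equation by X_{t-k} and take expectations. With theta_0 = psi_0 = 1 and psi_j the MA(infinity) weights, this gives
  gamma(k) - sum_i phi_i gamma(k-i) = c_k,
  c_k = sigma^2 * sum_{j=k..q} theta_j psi_{j-k}   (c_k = 0 for k > q),
using gamma(-m) = gamma(m).
psi-weights needed (psi_j = theta_j + sum_i phi_i psi_{j-i}):
  psi_1 = theta_1 + phi_1 = 0.16 + (0.315) = 0.475
Right-hand sides:
  c_0 = sigma^2 (1 + theta_1 psi_1) = 1 * (1 + (0.16)(0.475)) = 1 * 1.076 = 1.076
  c_1 = sigma^2 theta_1 = 1 * (0.16) = 0.16
  c_2 = 0
Equations for k = 0, 1, 2 (AR order 2, c_2 = 0):
  (E0) gamma(0) = phi_1 gamma(1) + phi_2 gamma(2) + c_0
  (E1) gamma(1) = phi_1 gamma(0) + phi_2 gamma(1) + c_1
  (E2) gamma(2) = phi_1 gamma(1) + phi_2 gamma(0)
From (E1): gamma(1) = A gamma(0) + B with
  A = phi_1 / (1 - phi_2) = 0.315 / 1.366 = 0.2306,   B = c_1 / (1 - phi_2) = 0.16 / 1.366 = 0.11713.
Insert (E2) into (E0): gamma(0) (1 - phi_2^2) = phi_1 (1 + phi_2) gamma(1) + c_0.
  phi_1 (1 + phi_2) = (0.315)(0.634) = 0.19971,   1 - phi_2^2 = 0.866044.
Replace gamma(1) by A gamma(0) + B and collect gamma(0):
  gamma(0) [0.866044 - (0.19971)(0.2306)] = (0.19971)(0.11713) + 1.076
  gamma(0) * 0.819991 = 1.099392
  gamma(0) = 1.099392 / 0.819991 = 1.340737.
  gamma(1) = A gamma(0) + B = (0.2306)(1.340737) + (0.11713) = 0.426305.
  gamma(2) = phi_1 gamma(1) + phi_2 gamma(0) = (0.315)(0.426305) + (-0.366)(1.340737) = -0.356424.
Therefore gamma(2) = -0.3564 (to 4 decimal places).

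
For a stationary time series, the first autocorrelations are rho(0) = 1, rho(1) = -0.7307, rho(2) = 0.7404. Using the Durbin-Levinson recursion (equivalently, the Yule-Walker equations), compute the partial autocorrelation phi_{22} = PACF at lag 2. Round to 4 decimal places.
\phi_{22} = 0.4430

The PACF at lag k is phi_{kk}, the last component of the solution
to the Yule-Walker system G_k phi = r_k where
  (G_k)_{ij} = rho(|i - j|), (r_k)_i = rho(i), i,j = 1..k.
Equivalently, Durbin-Levinson gives phi_{kk} iteratively:
  phi_{11} = rho(1)
  phi_{kk} = [rho(k) - sum_{j=1..k-1} phi_{k-1,j} rho(k-j)]
            / [1 - sum_{j=1..k-1} phi_{k-1,j} rho(j)],
  phi_{k,j} = phi_{k-1,j} - phi_{kk} phi_{k-1,k-j},  j = 1..k-1.
Step k = 1:
  phi_11 = rho(1) = -0.7307.
Step k = 2:
  phi_22 = [rho(2) - phi_11 rho(1)] / [1 - phi_11 rho(1)] = [0.7404 - (-0.7307)(-0.7307)] / [1 - (-0.7307)(-0.7307)]
         = 0.20647751 / 0.46607751 = 0.443.
Therefore phi_{22} = 0.4430.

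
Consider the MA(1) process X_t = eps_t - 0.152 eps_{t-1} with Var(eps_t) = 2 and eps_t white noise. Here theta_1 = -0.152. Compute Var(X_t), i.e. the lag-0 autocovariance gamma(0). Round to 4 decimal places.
\gamma(0) = 2.0462

For an MA(q) process X_t = eps_t + sum_i theta_i eps_{t-i} with
Var(eps_t) = sigma^2, the variance is
  gamma(0) = sigma^2 * (1 + sum_i theta_i^2).
  sum_i theta_i^2 = (-0.152)^2 = 0.023104.
  gamma(0) = 2 * (1 + 0.023104) = 2 * 1.023104 = 2.046208, which rounds to 2.0462.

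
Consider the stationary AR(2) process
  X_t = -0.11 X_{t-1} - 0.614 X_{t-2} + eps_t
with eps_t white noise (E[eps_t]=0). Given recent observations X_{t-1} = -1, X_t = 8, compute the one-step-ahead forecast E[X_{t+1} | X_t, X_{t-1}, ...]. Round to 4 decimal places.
E[X_{t+1} \mid \mathcal F_t] = -0.2660

For an AR(p) model X_t = c + sum_i phi_i X_{t-i} + eps_t, the
one-step-ahead conditional mean is
  E[X_{t+1} | X_t, ...] = c + sum_i phi_i X_{t+1-i}.
Substitute known values:
  E[X_{t+1} | ...] = (-0.11) * (8) + (-0.614) * (-1)
                   = -0.2660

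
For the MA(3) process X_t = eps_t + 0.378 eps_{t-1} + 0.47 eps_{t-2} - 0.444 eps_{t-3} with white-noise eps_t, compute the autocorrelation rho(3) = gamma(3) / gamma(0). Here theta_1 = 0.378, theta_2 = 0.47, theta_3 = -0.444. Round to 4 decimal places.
\rho(3) = -0.2844

For an MA(q) process with theta_0 = 1, the autocovariance is
  gamma(k) = sigma^2 * sum_{i=0..q-k} theta_i * theta_{i+k},
and rho(k) = gamma(k) / gamma(0). Sigma^2 cancels.
  numerator   = (1)*(-0.444) = -0.444.
  denominator = (1)^2 + (0.378)^2 + (0.47)^2 + (-0.444)^2 = 1.56092.
  rho(3) = -0.444 / 1.56092 = -0.2844.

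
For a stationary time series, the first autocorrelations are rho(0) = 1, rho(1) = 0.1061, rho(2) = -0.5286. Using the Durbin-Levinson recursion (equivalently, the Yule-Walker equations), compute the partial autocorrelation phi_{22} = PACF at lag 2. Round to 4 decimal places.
\phi_{22} = -0.5460

The PACF at lag k is phi_{kk}, the last component of the solution
to the Yule-Walker system G_k phi = r_k where
  (G_k)_{ij} = rho(|i - j|), (r_k)_i = rho(i), i,j = 1..k.
Equivalently, Durbin-Levinson gives phi_{kk} iteratively:
  phi_{11} = rho(1)
  phi_{kk} = [rho(k) - sum_{j=1..k-1} phi_{k-1,j} rho(k-j)]
            / [1 - sum_{j=1..k-1} phi_{k-1,j} rho(j)],
  phi_{k,j} = phi_{k-1,j} - phi_{kk} phi_{k-1,k-j},  j = 1..k-1.
Step k = 1:
  phi_11 = rho(1) = 0.1061.
Step k = 2:
  phi_22 = [rho(2) - phi_11 rho(1)] / [1 - phi_11 rho(1)] = [-0.5286 - (0.1061)(0.1061)] / [1 - (0.1061)(0.1061)]
         = -0.53985721 / 0.98874279 = -0.546.
Therefore phi_{22} = -0.5460.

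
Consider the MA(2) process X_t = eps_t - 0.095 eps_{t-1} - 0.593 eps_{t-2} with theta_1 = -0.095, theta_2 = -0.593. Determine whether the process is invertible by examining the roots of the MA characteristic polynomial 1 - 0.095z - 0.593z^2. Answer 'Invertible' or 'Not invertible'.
\text{Invertible}

The MA(q) characteristic polynomial is P(z) = 1 - 0.095z - 0.593z^2.
Invertibility requires all roots to lie outside the unit circle, i.e. |z| > 1 for every root.
Set 1 + (-0.095) z + (-0.593) z^2 = 0, i.e. a z^2 + b z + c = 0 with a = -0.593, b = -0.095, c = 1.
Discriminant D = b^2 - 4ac = (-0.095)^2 - 4*(-0.593)*1 = 0.009025 - (-2.372) = 2.381025.
D >= 0, so the roots are real: z = (-b +/- sqrt(D)) / (2a) = (0.095 +/- 1.543057) / (-1.186).
  z_1 = (0.095 + 1.543057) / (-1.186) = -1.3812,   |z_1| = 1.3812.
  z_2 = (0.095 - 1.543057) / (-1.186) = 1.221,   |z_2| = 1.221.
Moduli of all roots: 1.3812, 1.2210.
All moduli strictly greater than 1? Yes.
Verdict: Invertible.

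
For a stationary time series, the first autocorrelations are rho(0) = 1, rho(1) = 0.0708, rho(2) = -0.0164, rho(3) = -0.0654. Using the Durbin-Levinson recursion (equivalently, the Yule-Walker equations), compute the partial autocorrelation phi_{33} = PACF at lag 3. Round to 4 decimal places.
\phi_{33} = -0.0630

The PACF at lag k is phi_{kk}, the last component of the solution
to the Yule-Walker system G_k phi = r_k where
  (G_k)_{ij} = rho(|i - j|), (r_k)_i = rho(i), i,j = 1..k.
Equivalently, Durbin-Levinson gives phi_{kk} iteratively:
  phi_{11} = rho(1)
  phi_{kk} = [rho(k) - sum_{j=1..k-1} phi_{k-1,j} rho(k-j)]
            / [1 - sum_{j=1..k-1} phi_{k-1,j} rho(j)],
  phi_{k,j} = phi_{k-1,j} - phi_{kk} phi_{k-1,k-j},  j = 1..k-1.
Step k = 1:
  phi_11 = rho(1) = 0.0708.
Step k = 2:
  phi_22 = [rho(2) - phi_11 rho(1)] / [1 - phi_11 rho(1)] = [-0.0164 - (0.0708)(0.0708)] / [1 - (0.0708)(0.0708)]
         = -0.02141264 / 0.99498736 = -0.021521.
  Update: phi_21 = phi_11 - phi_22 phi_11 = 0.0708 - (-0.021521)(0.0708) = 0.072324.
Step k = 3:
  phi_33 = [rho(3) - phi_21 rho(2) - phi_22 rho(1)] / [1 - phi_21 rho(1) - phi_22 rho(2)]
    numerator   = -0.0654 - (0.072324)(-0.0164) - (-0.021521)(0.0708) = -0.06269024
    denominator = 1 - (0.072324)(0.0708) - (-0.021521)(-0.0164) = 0.99452655
  phi_33 = -0.06269024 / 0.99452655 = -0.063.
Therefore phi_{33} = -0.0630.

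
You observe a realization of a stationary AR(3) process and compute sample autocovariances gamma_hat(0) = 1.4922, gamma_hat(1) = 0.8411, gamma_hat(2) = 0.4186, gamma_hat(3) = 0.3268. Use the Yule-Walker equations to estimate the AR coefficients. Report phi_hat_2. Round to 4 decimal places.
\hat\phi_{2} = -0.1270

The Yule-Walker equations for an AR(p) process read, in matrix form,
  Gamma_p phi = r_p,   with   (Gamma_p)_{ij} = gamma(|i - j|),
                       (r_p)_i = gamma(i),   i,j = 1..p.
Substitute the sample gammas (Toeplitz matrix and right-hand side of size 3):
  Gamma_p = [[1.4922, 0.8411, 0.4186], [0.8411, 1.4922, 0.8411], [0.4186, 0.8411, 1.4922]]
  r_p     = [0.8411, 0.4186, 0.3268]
Written out (R1..R3):
  (R1) 1.4922 phi_1 + 0.8411 phi_2 + 0.4186 phi_3 = 0.8411
  (R2) 0.8411 phi_1 + 1.4922 phi_2 + 0.8411 phi_3 = 0.4186
  (R3) 0.4186 phi_1 + 0.8411 phi_2 + 1.4922 phi_3 = 0.3268
Gaussian elimination:
  R2 <- R2 - (0.8411/1.4922) R1 = R2 - (0.563664) R1:  1.018102 phi_2 + 0.60515 phi_3 = -0.055498
  R3 <- R3 - (0.4186/1.4922) R1 = R3 - (0.280525) R1:  0.60515 phi_2 + 1.374772 phi_3 = 0.09085
  R3 <- R3 - (0.60515/1.018102) R2 = R3 - (0.59439) R2:  1.015077 phi_3 = 0.123838
Back-substitution:
  phi_hat_3 = 0.123838 / 1.015077 = 0.121998
  phi_hat_2 = (-0.055498 - (0.60515)(0.121998)) / 1.018102 = -0.127026
  phi_hat_1 = (0.8411 - (0.8411)(-0.127026) - (0.4186)(0.121998)) / 1.4922 = 0.601041
So phi_hat = [0.6010, -0.1270, 0.1220].
Therefore phi_hat_2 = -0.1270.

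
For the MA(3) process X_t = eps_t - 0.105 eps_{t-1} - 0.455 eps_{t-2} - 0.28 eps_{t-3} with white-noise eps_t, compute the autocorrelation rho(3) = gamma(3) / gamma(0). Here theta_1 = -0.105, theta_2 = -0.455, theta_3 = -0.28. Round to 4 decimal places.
\rho(3) = -0.2160

For an MA(q) process with theta_0 = 1, the autocovariance is
  gamma(k) = sigma^2 * sum_{i=0..q-k} theta_i * theta_{i+k},
and rho(k) = gamma(k) / gamma(0). Sigma^2 cancels.
  numerator   = (1)*(-0.28) = -0.28.
  denominator = (1)^2 + (-0.105)^2 + (-0.455)^2 + (-0.28)^2 = 1.29645.
  rho(3) = -0.28 / 1.29645 = -0.2160.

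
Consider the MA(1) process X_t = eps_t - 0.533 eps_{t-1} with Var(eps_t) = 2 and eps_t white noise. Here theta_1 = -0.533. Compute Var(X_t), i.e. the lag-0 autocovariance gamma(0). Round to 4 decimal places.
\gamma(0) = 2.5682

For an MA(q) process X_t = eps_t + sum_i theta_i eps_{t-i} with
Var(eps_t) = sigma^2, the variance is
  gamma(0) = sigma^2 * (1 + sum_i theta_i^2).
  sum_i theta_i^2 = (-0.533)^2 = 0.284089.
  gamma(0) = 2 * (1 + 0.284089) = 2 * 1.284089 = 2.568178, which rounds to 2.5682.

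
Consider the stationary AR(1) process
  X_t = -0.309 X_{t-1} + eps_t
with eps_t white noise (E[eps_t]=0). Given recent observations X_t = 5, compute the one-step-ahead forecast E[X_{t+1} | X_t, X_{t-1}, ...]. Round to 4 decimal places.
E[X_{t+1} \mid \mathcal F_t] = -1.5450

For an AR(p) model X_t = c + sum_i phi_i X_{t-i} + eps_t, the
one-step-ahead conditional mean is
  E[X_{t+1} | X_t, ...] = c + sum_i phi_i X_{t+1-i}.
Substitute known values:
  E[X_{t+1} | ...] = (-0.309) * (5)
                   = -1.5450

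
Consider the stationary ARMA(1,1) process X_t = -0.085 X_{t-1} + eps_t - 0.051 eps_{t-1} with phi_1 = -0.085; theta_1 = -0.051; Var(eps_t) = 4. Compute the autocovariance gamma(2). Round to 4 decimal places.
\gamma(2) = 0.0468

Multiply the model equation by X_{t-k} and take expectations. With theta_0 = psi_0 = 1 and psi_j the MA(infinity) weights, this gives
  gamma(k) - sum_i phi_i gamma(k-i) = c_k,
  c_k = sigma^2 * sum_{j=k..q} theta_j psi_{j-k}   (c_k = 0 for k > q),
using gamma(-m) = gamma(m).
psi-weights needed (psi_j = theta_j + sum_i phi_i psi_{j-i}):
  psi_1 = theta_1 + phi_1 = -0.051 + (-0.085) = -0.136
Right-hand sides:
  c_0 = sigma^2 (1 + theta_1 psi_1) = 4 * (1 + (-0.051)(-0.136)) = 4 * 1.006936 = 4.027744
  c_1 = sigma^2 theta_1 = 4 * (-0.051) = -0.204
  c_2 = 0
Equations for k = 0 and k = 1 (AR order 1):
  gamma(0) = phi_1 gamma(1) + c_0
  gamma(1) = phi_1 gamma(0) + c_1
Substituting the second into the first: gamma(0) (1 - phi_1^2) = c_0 + phi_1 c_1, so
  gamma(0) = (c_0 + phi_1 c_1) / (1 - phi_1^2) = (4.027744 + (-0.085)(-0.204)) / (1 - (-0.085)^2) = 4.045084 / 0.992775 = 4.074522.
  gamma(1) = phi_1 gamma(0) + c_1 = (-0.085)(4.074522) + (-0.204) = -0.550334.
For k = 2 (> q): gamma(2) = phi_1 gamma(1) = (-0.085)(-0.550334) = 0.046778.
Therefore gamma(2) = 0.0468 (to 4 decimal places).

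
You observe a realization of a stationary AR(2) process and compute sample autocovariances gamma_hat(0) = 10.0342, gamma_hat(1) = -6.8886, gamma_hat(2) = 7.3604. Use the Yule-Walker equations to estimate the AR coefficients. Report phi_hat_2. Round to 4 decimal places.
\hat\phi_{2} = 0.4960

The Yule-Walker equations for an AR(p) process read, in matrix form,
  Gamma_p phi = r_p,   with   (Gamma_p)_{ij} = gamma(|i - j|),
                       (r_p)_i = gamma(i),   i,j = 1..p.
Substitute the sample gammas (Toeplitz matrix and right-hand side of size 2):
  Gamma_p = [[10.0342, -6.8886], [-6.8886, 10.0342]]
  r_p     = [-6.8886, 7.3604]
Written out:
  10.0342 phi_1 - 6.8886 phi_2 = -6.8886
  -6.8886 phi_1 + 10.0342 phi_2 = 7.3604
Solve by Cramer's rule:
  det = gamma(0)^2 - gamma(1)^2 = (10.0342)^2 - (-6.8886)^2 = 100.68516964 - 47.45280996 = 53.23235968
  phi_hat_1 = [gamma(1) gamma(0) - gamma(1) gamma(2)] / det = [(-6.8886)(10.0342) - (-6.8886)(7.3604)] / 53.23235968 = -18.41873868 / 53.23235968 = -0.346
  phi_hat_2 = [gamma(0) gamma(2) - gamma(1)^2] / det = [(10.0342)(7.3604) - (-6.8886)^2] / 53.23235968 = 26.40291572 / 53.23235968 = 0.496
So phi_hat = [-0.3460, 0.4960].
Therefore phi_hat_2 = 0.4960.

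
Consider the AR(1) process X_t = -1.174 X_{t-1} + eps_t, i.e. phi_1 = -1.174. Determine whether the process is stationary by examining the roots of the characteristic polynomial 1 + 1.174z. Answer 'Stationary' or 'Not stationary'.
\text{Not stationary}

The AR(p) characteristic polynomial is P(z) = 1 + 1.174z.
Stationarity requires all roots to lie outside the unit circle, i.e. |z| > 1 for every root.
This is linear in z: 1 + (1.174) z = 0  =>  z = -1/(1.174) = -0.851789,  |z| = 0.851789.
Moduli of all roots: 0.8518.
All moduli strictly greater than 1? No.
Verdict: Not stationary.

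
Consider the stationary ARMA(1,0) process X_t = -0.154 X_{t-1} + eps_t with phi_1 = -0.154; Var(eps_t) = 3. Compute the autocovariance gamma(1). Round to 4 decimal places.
\gamma(1) = -0.4732

Multiply the model equation by X_{t-k} and take expectations. With theta_0 = psi_0 = 1 and psi_j the MA(infinity) weights, this gives
  gamma(k) - sum_i phi_i gamma(k-i) = c_k,
  c_k = sigma^2 * sum_{j=k..q} theta_j psi_{j-k}   (c_k = 0 for k > q),
using gamma(-m) = gamma(m).
Pure AR (q = 0): c_0 = sigma^2 = 3, c_k = 0 for k >= 1.
Equations for k = 0 and k = 1 (AR order 1):
  gamma(0) = phi_1 gamma(1) + c_0
  gamma(1) = phi_1 gamma(0) + c_1
Substituting the second into the first: gamma(0) (1 - phi_1^2) = c_0 + phi_1 c_1, so
  gamma(0) = c_0 / (1 - phi_1^2) = 3 / (1 - (-0.154)^2) = 3 / 0.976284 = 3.072876.
  gamma(1) = phi_1 gamma(0) = (-0.154)(3.072876) = -0.473223.
Therefore gamma(1) = -0.4732 (to 4 decimal places).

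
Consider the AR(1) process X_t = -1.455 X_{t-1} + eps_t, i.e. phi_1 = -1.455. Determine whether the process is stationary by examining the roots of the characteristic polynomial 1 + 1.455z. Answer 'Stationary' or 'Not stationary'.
\text{Not stationary}

The AR(p) characteristic polynomial is P(z) = 1 + 1.455z.
Stationarity requires all roots to lie outside the unit circle, i.e. |z| > 1 for every root.
This is linear in z: 1 + (1.455) z = 0  =>  z = -1/(1.455) = -0.687285,  |z| = 0.687285.
Moduli of all roots: 0.6873.
All moduli strictly greater than 1? No.
Verdict: Not stationary.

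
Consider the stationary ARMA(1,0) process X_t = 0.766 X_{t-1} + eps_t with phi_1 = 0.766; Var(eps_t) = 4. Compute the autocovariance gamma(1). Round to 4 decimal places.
\gamma(1) = 7.4145

Multiply the model equation by X_{t-k} and take expectations. With theta_0 = psi_0 = 1 and psi_j the MA(infinity) weights, this gives
  gamma(k) - sum_i phi_i gamma(k-i) = c_k,
  c_k = sigma^2 * sum_{j=k..q} theta_j psi_{j-k}   (c_k = 0 for k > q),
using gamma(-m) = gamma(m).
Pure AR (q = 0): c_0 = sigma^2 = 4, c_k = 0 for k >= 1.
Equations for k = 0 and k = 1 (AR order 1):
  gamma(0) = phi_1 gamma(1) + c_0
  gamma(1) = phi_1 gamma(0) + c_1
Substituting the second into the first: gamma(0) (1 - phi_1^2) = c_0 + phi_1 c_1, so
  gamma(0) = c_0 / (1 - phi_1^2) = 4 / (1 - (0.766)^2) = 4 / 0.413244 = 9.679511.
  gamma(1) = phi_1 gamma(0) = (0.766)(9.679511) = 7.414506.
Therefore gamma(1) = 7.4145 (to 4 decimal places).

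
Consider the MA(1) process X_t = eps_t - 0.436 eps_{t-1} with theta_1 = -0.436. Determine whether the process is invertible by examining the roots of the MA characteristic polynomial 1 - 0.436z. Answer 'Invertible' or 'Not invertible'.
\text{Invertible}

The MA(q) characteristic polynomial is P(z) = 1 - 0.436z.
Invertibility requires all roots to lie outside the unit circle, i.e. |z| > 1 for every root.
This is linear in z: 1 + (-0.436) z = 0  =>  z = -1/(-0.436) = 2.293578,  |z| = 2.293578.
Moduli of all roots: 2.2936.
All moduli strictly greater than 1? Yes.
Verdict: Invertible.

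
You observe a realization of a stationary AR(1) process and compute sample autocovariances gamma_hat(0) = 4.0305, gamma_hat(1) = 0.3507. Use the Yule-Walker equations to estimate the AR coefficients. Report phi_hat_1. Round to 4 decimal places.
\hat\phi_{1} = 0.0870

The Yule-Walker equations for an AR(p) process read, in matrix form,
  Gamma_p phi = r_p,   with   (Gamma_p)_{ij} = gamma(|i - j|),
                       (r_p)_i = gamma(i),   i,j = 1..p.
Substitute the sample gammas (Toeplitz matrix and right-hand side of size 1):
  Gamma_p = [[4.0305]]
  r_p     = [0.3507]
With p = 1 this is the single equation gamma(0) phi_1 = gamma(1):
  phi_hat_1 = gamma(1) / gamma(0) = 0.3507 / 4.0305 = 0.0870.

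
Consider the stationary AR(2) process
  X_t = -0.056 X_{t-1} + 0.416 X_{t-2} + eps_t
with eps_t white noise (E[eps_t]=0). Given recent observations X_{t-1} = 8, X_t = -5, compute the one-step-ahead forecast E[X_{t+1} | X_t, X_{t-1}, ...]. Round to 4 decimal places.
E[X_{t+1} \mid \mathcal F_t] = 3.6080

For an AR(p) model X_t = c + sum_i phi_i X_{t-i} + eps_t, the
one-step-ahead conditional mean is
  E[X_{t+1} | X_t, ...] = c + sum_i phi_i X_{t+1-i}.
Substitute known values:
  E[X_{t+1} | ...] = (-0.056) * (-5) + (0.416) * (8)
                   = 3.6080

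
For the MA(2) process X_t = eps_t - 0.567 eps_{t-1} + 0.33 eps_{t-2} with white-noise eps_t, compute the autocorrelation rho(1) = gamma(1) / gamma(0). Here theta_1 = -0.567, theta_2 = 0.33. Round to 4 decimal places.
\rho(1) = -0.5272

For an MA(q) process with theta_0 = 1, the autocovariance is
  gamma(k) = sigma^2 * sum_{i=0..q-k} theta_i * theta_{i+k},
and rho(k) = gamma(k) / gamma(0). Sigma^2 cancels.
  numerator   = (1)*(-0.567) + (-0.567)*(0.33) = -0.75411.
  denominator = (1)^2 + (-0.567)^2 + (0.33)^2 = 1.430389.
  rho(1) = -0.75411 / 1.430389 = -0.5272.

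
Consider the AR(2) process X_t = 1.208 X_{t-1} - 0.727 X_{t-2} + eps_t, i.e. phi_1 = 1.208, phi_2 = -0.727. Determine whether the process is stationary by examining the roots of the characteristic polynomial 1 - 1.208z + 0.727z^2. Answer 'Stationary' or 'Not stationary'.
\text{Stationary}

The AR(p) characteristic polynomial is P(z) = 1 - 1.208z + 0.727z^2.
Stationarity requires all roots to lie outside the unit circle, i.e. |z| > 1 for every root.
Set 1 + (-1.208) z + (0.727) z^2 = 0, i.e. a z^2 + b z + c = 0 with a = 0.727, b = -1.208, c = 1.
Discriminant D = b^2 - 4ac = (-1.208)^2 - 4*(0.727)*1 = 1.459264 - (2.908) = -1.448736.
D < 0, so the roots are the complex-conjugate pair z = (-b +/- i sqrt(-D)) / (2a) = 0.8308 +/- 0.8278i.
For a conjugate pair |z|^2 = z * conj(z) = (product of roots) = c/a = 1/(0.727) = 1.375516, so |z| = sqrt(1.375516) = 1.1728 for both roots.
Moduli of all roots: 1.1728, 1.1728.
All moduli strictly greater than 1? Yes.
Verdict: Stationary.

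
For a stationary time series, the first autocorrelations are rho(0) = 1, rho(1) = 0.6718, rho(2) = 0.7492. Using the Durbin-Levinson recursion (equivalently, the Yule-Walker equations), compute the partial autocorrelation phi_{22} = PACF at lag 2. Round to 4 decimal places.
\phi_{22} = 0.5429

The PACF at lag k is phi_{kk}, the last component of the solution
to the Yule-Walker system G_k phi = r_k where
  (G_k)_{ij} = rho(|i - j|), (r_k)_i = rho(i), i,j = 1..k.
Equivalently, Durbin-Levinson gives phi_{kk} iteratively:
  phi_{11} = rho(1)
  phi_{kk} = [rho(k) - sum_{j=1..k-1} phi_{k-1,j} rho(k-j)]
            / [1 - sum_{j=1..k-1} phi_{k-1,j} rho(j)],
  phi_{k,j} = phi_{k-1,j} - phi_{kk} phi_{k-1,k-j},  j = 1..k-1.
Step k = 1:
  phi_11 = rho(1) = 0.6718.
Step k = 2:
  phi_22 = [rho(2) - phi_11 rho(1)] / [1 - phi_11 rho(1)] = [0.7492 - (0.6718)(0.6718)] / [1 - (0.6718)(0.6718)]
         = 0.29788476 / 0.54868476 = 0.5429.
Therefore phi_{22} = 0.5429.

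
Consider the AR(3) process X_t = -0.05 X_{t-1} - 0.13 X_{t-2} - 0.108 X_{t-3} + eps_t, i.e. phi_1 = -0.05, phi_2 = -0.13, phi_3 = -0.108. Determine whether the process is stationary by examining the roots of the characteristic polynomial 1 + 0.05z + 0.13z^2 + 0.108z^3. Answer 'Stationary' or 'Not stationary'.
\text{Stationary}

The AR(p) characteristic polynomial is P(z) = 1 + 0.05z + 0.13z^2 + 0.108z^3.
Stationarity requires all roots to lie outside the unit circle, i.e. |z| > 1 for every root.
Degree 3: look for a simple real root z0 first, then factor out (1 - z/z0) and solve the remaining quadratic.
Testing z0 = -2.5: P(-2.5) = 1 + (0.05)(-2.5) + (0.13)(-2.5)^2 + (0.108)(-2.5)^3
  = 1 + (-0.125) + (0.8125) + (-1.6875) = 0.  So z_0 = -2.5 is a root, |z_0| = 2.5.
Divide out the factor (1 + 0.4 z) = (1 - z/z0) (since 1/z0 = -0.4):
  P(z) = (1 + 0.4 z)(1 + (-0.35) z + (0.27) z^2)
  [check: z-coef -0.35 - (-0.4) = 0.05; z^2-coef 0.27 - (-0.4)(-0.35) = 0.13; z^3-coef -(-0.4)(0.27) = 0.108.]
Remaining roots from the quadratic factor 1 + (-0.35) z + (0.27) z^2:
  Set 1 + (-0.35) z + (0.27) z^2 = 0, i.e. a z^2 + b z + c = 0 with a = 0.27, b = -0.35, c = 1.
  Discriminant D = b^2 - 4ac = (-0.35)^2 - 4*(0.27)*1 = 0.1225 - (1.08) = -0.9575.
  D < 0, so the roots are the complex-conjugate pair z = (-b +/- i sqrt(-D)) / (2a) = 0.6481 +/- 1.8121i.
  For a conjugate pair |z|^2 = z * conj(z) = (product of roots) = c/a = 1/(0.27) = 3.703704, so |z| = sqrt(3.703704) = 1.9245 for both roots.
Moduli of all roots: 2.5000, 1.9245, 1.9245.
All moduli strictly greater than 1? Yes.
Verdict: Stationary.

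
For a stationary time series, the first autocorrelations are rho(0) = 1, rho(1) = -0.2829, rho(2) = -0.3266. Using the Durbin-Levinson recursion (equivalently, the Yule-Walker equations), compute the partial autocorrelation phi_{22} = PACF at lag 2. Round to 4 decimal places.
\phi_{22} = -0.4420

The PACF at lag k is phi_{kk}, the last component of the solution
to the Yule-Walker system G_k phi = r_k where
  (G_k)_{ij} = rho(|i - j|), (r_k)_i = rho(i), i,j = 1..k.
Equivalently, Durbin-Levinson gives phi_{kk} iteratively:
  phi_{11} = rho(1)
  phi_{kk} = [rho(k) - sum_{j=1..k-1} phi_{k-1,j} rho(k-j)]
            / [1 - sum_{j=1..k-1} phi_{k-1,j} rho(j)],
  phi_{k,j} = phi_{k-1,j} - phi_{kk} phi_{k-1,k-j},  j = 1..k-1.
Step k = 1:
  phi_11 = rho(1) = -0.2829.
Step k = 2:
  phi_22 = [rho(2) - phi_11 rho(1)] / [1 - phi_11 rho(1)] = [-0.3266 - (-0.2829)(-0.2829)] / [1 - (-0.2829)(-0.2829)]
         = -0.40663241 / 0.91996759 = -0.442.
Therefore phi_{22} = -0.4420.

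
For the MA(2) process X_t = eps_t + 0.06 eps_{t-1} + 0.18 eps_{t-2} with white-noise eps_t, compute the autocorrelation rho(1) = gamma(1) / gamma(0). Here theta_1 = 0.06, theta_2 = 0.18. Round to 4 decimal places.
\rho(1) = 0.0683

For an MA(q) process with theta_0 = 1, the autocovariance is
  gamma(k) = sigma^2 * sum_{i=0..q-k} theta_i * theta_{i+k},
and rho(k) = gamma(k) / gamma(0). Sigma^2 cancels.
  numerator   = (1)*(0.06) + (0.06)*(0.18) = 0.0708.
  denominator = (1)^2 + (0.06)^2 + (0.18)^2 = 1.036.
  rho(1) = 0.0708 / 1.036 = 0.0683.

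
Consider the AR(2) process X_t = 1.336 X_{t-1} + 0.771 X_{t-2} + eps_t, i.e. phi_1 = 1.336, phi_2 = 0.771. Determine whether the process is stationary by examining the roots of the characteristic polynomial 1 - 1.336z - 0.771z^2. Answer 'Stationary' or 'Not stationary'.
\text{Not stationary}

The AR(p) characteristic polynomial is P(z) = 1 - 1.336z - 0.771z^2.
Stationarity requires all roots to lie outside the unit circle, i.e. |z| > 1 for every root.
Set 1 + (-1.336) z + (-0.771) z^2 = 0, i.e. a z^2 + b z + c = 0 with a = -0.771, b = -1.336, c = 1.
Discriminant D = b^2 - 4ac = (-1.336)^2 - 4*(-0.771)*1 = 1.784896 - (-3.084) = 4.868896.
D >= 0, so the roots are real: z = (-b +/- sqrt(D)) / (2a) = (1.336 +/- 2.206557) / (-1.542).
  z_1 = (1.336 + 2.206557) / (-1.542) = -2.2974,   |z_1| = 2.2974.
  z_2 = (1.336 - 2.206557) / (-1.542) = 0.5646,   |z_2| = 0.5646.
Moduli of all roots: 2.2974, 0.5646.
All moduli strictly greater than 1? No.
Verdict: Not stationary.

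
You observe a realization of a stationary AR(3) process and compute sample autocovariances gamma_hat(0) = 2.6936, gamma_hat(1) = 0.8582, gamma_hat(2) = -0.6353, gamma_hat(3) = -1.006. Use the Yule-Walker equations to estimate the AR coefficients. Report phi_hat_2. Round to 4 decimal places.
\hat\phi_{2} = -0.2900

The Yule-Walker equations for an AR(p) process read, in matrix form,
  Gamma_p phi = r_p,   with   (Gamma_p)_{ij} = gamma(|i - j|),
                       (r_p)_i = gamma(i),   i,j = 1..p.
Substitute the sample gammas (Toeplitz matrix and right-hand side of size 3):
  Gamma_p = [[2.6936, 0.8582, -0.6353], [0.8582, 2.6936, 0.8582], [-0.6353, 0.8582, 2.6936]]
  r_p     = [0.8582, -0.6353, -1.006]
Written out (R1..R3):
  (R1) 2.6936 phi_1 + 0.8582 phi_2 - 0.6353 phi_3 = 0.8582
  (R2) 0.8582 phi_1 + 2.6936 phi_2 + 0.8582 phi_3 = -0.6353
  (R3) -0.6353 phi_1 + 0.8582 phi_2 + 2.6936 phi_3 = -1.006
Gaussian elimination:
  R2 <- R2 - (0.8582/2.6936) R1 = R2 - (0.318607) R1:  2.420171 phi_2 + 1.060611 phi_3 = -0.908729
  R3 <- R3 - (-0.6353/2.6936) R1 = R3 - (-0.235855) R1:  1.060611 phi_2 + 2.543761 phi_3 = -0.803589
  R3 <- R3 - (1.060611/2.420171) R2 = R3 - (0.438238) R2:  2.078961 phi_3 = -0.40535
Back-substitution:
  phi_hat_3 = -0.40535 / 2.078961 = -0.194977
  phi_hat_2 = (-0.908729 - (1.060611)(-0.194977)) / 2.420171 = -0.290035
  phi_hat_1 = (0.8582 - (0.8582)(-0.290035) - (-0.6353)(-0.194977)) / 2.6936 = 0.365028
So phi_hat = [0.3650, -0.2900, -0.1950].
Therefore phi_hat_2 = -0.2900.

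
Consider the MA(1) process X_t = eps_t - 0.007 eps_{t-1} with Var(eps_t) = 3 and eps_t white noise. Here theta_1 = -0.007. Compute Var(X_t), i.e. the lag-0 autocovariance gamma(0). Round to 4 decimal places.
\gamma(0) = 3.0001

For an MA(q) process X_t = eps_t + sum_i theta_i eps_{t-i} with
Var(eps_t) = sigma^2, the variance is
  gamma(0) = sigma^2 * (1 + sum_i theta_i^2).
  sum_i theta_i^2 = (-0.007)^2 = 0.000049.
  gamma(0) = 3 * (1 + 0.000049) = 3 * 1.000049 = 3.000147, which rounds to 3.0001.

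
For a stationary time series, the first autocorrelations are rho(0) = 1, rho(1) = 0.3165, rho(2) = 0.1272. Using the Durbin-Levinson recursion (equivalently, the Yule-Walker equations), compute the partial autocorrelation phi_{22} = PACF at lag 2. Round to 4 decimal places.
\phi_{22} = 0.0300

The PACF at lag k is phi_{kk}, the last component of the solution
to the Yule-Walker system G_k phi = r_k where
  (G_k)_{ij} = rho(|i - j|), (r_k)_i = rho(i), i,j = 1..k.
Equivalently, Durbin-Levinson gives phi_{kk} iteratively:
  phi_{11} = rho(1)
  phi_{kk} = [rho(k) - sum_{j=1..k-1} phi_{k-1,j} rho(k-j)]
            / [1 - sum_{j=1..k-1} phi_{k-1,j} rho(j)],
  phi_{k,j} = phi_{k-1,j} - phi_{kk} phi_{k-1,k-j},  j = 1..k-1.
Step k = 1:
  phi_11 = rho(1) = 0.3165.
Step k = 2:
  phi_22 = [rho(2) - phi_11 rho(1)] / [1 - phi_11 rho(1)] = [0.1272 - (0.3165)(0.3165)] / [1 - (0.3165)(0.3165)]
         = 0.02702775 / 0.89982775 = 0.03.
Therefore phi_{22} = 0.0300.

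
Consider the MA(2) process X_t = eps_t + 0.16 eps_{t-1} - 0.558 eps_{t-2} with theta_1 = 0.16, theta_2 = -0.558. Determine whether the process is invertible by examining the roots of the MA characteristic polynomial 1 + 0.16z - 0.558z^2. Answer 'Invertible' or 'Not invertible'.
\text{Invertible}

The MA(q) characteristic polynomial is P(z) = 1 + 0.16z - 0.558z^2.
Invertibility requires all roots to lie outside the unit circle, i.e. |z| > 1 for every root.
Set 1 + (0.16) z + (-0.558) z^2 = 0, i.e. a z^2 + b z + c = 0 with a = -0.558, b = 0.16, c = 1.
Discriminant D = b^2 - 4ac = (0.16)^2 - 4*(-0.558)*1 = 0.0256 - (-2.232) = 2.2576.
D >= 0, so the roots are real: z = (-b +/- sqrt(D)) / (2a) = (-0.16 +/- 1.502531) / (-1.116).
  z_1 = (-0.16 + 1.502531) / (-1.116) = -1.203,   |z_1| = 1.203.
  z_2 = (-0.16 - 1.502531) / (-1.116) = 1.4897,   |z_2| = 1.4897.
Moduli of all roots: 1.2030, 1.4897.
All moduli strictly greater than 1? Yes.
Verdict: Invertible.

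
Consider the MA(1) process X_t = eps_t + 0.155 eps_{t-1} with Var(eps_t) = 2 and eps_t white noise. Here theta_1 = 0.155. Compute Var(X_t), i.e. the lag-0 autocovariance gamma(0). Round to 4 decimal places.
\gamma(0) = 2.0481

For an MA(q) process X_t = eps_t + sum_i theta_i eps_{t-i} with
Var(eps_t) = sigma^2, the variance is
  gamma(0) = sigma^2 * (1 + sum_i theta_i^2).
  sum_i theta_i^2 = (0.155)^2 = 0.024025.
  gamma(0) = 2 * (1 + 0.024025) = 2 * 1.024025 = 2.04805, which rounds to 2.0481.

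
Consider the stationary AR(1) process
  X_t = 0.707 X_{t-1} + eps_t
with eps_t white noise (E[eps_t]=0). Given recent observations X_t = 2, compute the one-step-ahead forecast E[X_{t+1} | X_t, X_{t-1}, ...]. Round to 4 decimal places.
E[X_{t+1} \mid \mathcal F_t] = 1.4140

For an AR(p) model X_t = c + sum_i phi_i X_{t-i} + eps_t, the
one-step-ahead conditional mean is
  E[X_{t+1} | X_t, ...] = c + sum_i phi_i X_{t+1-i}.
Substitute known values:
  E[X_{t+1} | ...] = (0.707) * (2)
                   = 1.4140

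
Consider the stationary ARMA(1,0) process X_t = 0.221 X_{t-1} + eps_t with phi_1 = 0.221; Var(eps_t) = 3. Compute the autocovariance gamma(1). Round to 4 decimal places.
\gamma(1) = 0.6970

Multiply the model equation by X_{t-k} and take expectations. With theta_0 = psi_0 = 1 and psi_j the MA(infinity) weights, this gives
  gamma(k) - sum_i phi_i gamma(k-i) = c_k,
  c_k = sigma^2 * sum_{j=k..q} theta_j psi_{j-k}   (c_k = 0 for k > q),
using gamma(-m) = gamma(m).
Pure AR (q = 0): c_0 = sigma^2 = 3, c_k = 0 for k >= 1.
Equations for k = 0 and k = 1 (AR order 1):
  gamma(0) = phi_1 gamma(1) + c_0
  gamma(1) = phi_1 gamma(0) + c_1
Substituting the second into the first: gamma(0) (1 - phi_1^2) = c_0 + phi_1 c_1, so
  gamma(0) = c_0 / (1 - phi_1^2) = 3 / (1 - (0.221)^2) = 3 / 0.951159 = 3.154047.
  gamma(1) = phi_1 gamma(0) = (0.221)(3.154047) = 0.697044.
Therefore gamma(1) = 0.6970 (to 4 decimal places).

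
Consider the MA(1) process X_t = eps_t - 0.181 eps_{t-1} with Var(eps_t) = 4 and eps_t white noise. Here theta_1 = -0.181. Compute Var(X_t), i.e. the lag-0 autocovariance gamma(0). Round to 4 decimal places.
\gamma(0) = 4.1310

For an MA(q) process X_t = eps_t + sum_i theta_i eps_{t-i} with
Var(eps_t) = sigma^2, the variance is
  gamma(0) = sigma^2 * (1 + sum_i theta_i^2).
  sum_i theta_i^2 = (-0.181)^2 = 0.032761.
  gamma(0) = 4 * (1 + 0.032761) = 4 * 1.032761 = 4.131044, which rounds to 4.1310.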